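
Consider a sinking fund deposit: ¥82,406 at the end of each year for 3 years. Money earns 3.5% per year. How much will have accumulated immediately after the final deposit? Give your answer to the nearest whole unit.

This is an ordinary annuity: 3 deposits of ¥82,406 at the end of each year.
Periodic rate r = 0.035 per year.
FV = PMT × [((1+r)^n − 1)/r] = 82,406 × [(1+r)^3 − 1] / r = ¥255,972

¥255,972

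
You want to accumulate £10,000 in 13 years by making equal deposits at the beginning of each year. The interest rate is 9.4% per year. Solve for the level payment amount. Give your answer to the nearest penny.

Level annuity due; solve FV = PMT × [((1+r)^n − 1)/r] × (1+r) for PMT.
Periodic rate r = 0.094 per year.
With n = 13: PMT = 10,000 / ([((1+r)^n − 1)/r] × (1+r)) = £387.86

£387.86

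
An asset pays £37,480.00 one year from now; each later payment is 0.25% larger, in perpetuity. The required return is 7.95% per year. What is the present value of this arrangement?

£486,753.25

Periodic rate r = 0.0795 per year.
Growing perpetuity (Gordon): PV = PMT₁ / (r − g) = 37,480 / (r − 0.0025) = £486,753.25.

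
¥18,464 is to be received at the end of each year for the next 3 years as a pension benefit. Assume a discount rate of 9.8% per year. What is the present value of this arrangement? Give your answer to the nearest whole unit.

This is an ordinary annuity: 3 payments of ¥18,464 at the end of each year.
Periodic rate r = 0.098 per year.
PV = PMT × [(1 − (1+r)^−n)/r] = 18,464 × [1 − (1+r)^−3] / r = ¥46,079

¥46,079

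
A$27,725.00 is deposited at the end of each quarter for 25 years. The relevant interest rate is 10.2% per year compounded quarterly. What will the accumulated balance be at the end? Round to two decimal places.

A$12,399,201.25

This is an ordinary annuity: 100 deposits of A$27,725.00 at the end of each quarter.
Periodic rate r = 0.102/4 per quarter; n is counted in quarters.
FV = PMT × [((1+r)^n − 1)/r] = 27,725 × [(1+r)^100 − 1] / r = A$12,399,201.25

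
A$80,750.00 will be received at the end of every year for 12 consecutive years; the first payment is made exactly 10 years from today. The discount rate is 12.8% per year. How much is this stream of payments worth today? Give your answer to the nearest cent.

A$163,093.15

Ordinary annuity of 12 payments, first payment at period 10.
Periodic rate r = 0.128 per year.
The ordinary-annuity PV formula values the stream one period before the first payment (period 9); discount that back 9 periods:
PV₀ = 80,750 × [1 − (1+r)^−12] / r × (1+r)^−9 = A$163,093.15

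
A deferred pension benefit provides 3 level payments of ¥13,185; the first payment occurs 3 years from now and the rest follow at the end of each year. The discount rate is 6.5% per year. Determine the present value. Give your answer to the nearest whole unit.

¥30,788

Ordinary annuity of 3 payments, first payment at period 3.
Periodic rate r = 0.065 per year.
The ordinary-annuity PV formula values the stream one period before the first payment (period 2); discount that back 2 periods:
PV₀ = 13,185 × [1 − (1+r)^−3] / r × (1+r)^−2 = ¥30,788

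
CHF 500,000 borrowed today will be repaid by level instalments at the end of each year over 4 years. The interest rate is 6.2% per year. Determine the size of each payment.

Level ordinary annuity; solve PV = PMT × [(1 − (1+r)^−n)/r] for PMT.
Periodic rate r = 0.062 per year.
With n = 4: PMT = 500,000 / ([(1 − (1+r)^−n)/r]) = CHF 144,957.14

CHF 144,957.14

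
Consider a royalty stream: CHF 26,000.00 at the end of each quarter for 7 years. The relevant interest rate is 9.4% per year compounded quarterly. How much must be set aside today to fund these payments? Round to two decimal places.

This is an ordinary annuity: 28 payments of CHF 26,000.00 at the end of each quarter.
Periodic rate r = 0.094/4 per quarter; n is counted in quarters.
PV = PMT × [(1 − (1+r)^−n)/r] = 26,000 × [1 − (1+r)^−28] / r = CHF 529,024.21

CHF 529,024.21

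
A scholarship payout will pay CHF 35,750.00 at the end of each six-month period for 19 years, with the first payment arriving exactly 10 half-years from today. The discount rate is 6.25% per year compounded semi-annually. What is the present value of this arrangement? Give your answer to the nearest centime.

Ordinary annuity of 38 payments, first payment at period 10.
Periodic rate r = 0.0625/2 per half-year; n is counted in half-years.
The ordinary-annuity PV formula values the stream one period before the first payment (period 9); discount that back 9 periods:
PV₀ = 35,750 × [1 − (1+r)^−38] / r × (1+r)^−9 = CHF 597,910.34

CHF 597,910.34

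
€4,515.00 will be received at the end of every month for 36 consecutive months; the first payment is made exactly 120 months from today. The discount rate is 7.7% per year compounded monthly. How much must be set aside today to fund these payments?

€67,603.35

Ordinary annuity of 36 payments, first payment at period 120.
Periodic rate r = 0.077/12 per month; n is counted in months.
The ordinary-annuity PV formula values the stream one period before the first payment (period 119); discount that back 119 periods:
PV₀ = 4,515 × [1 − (1+r)^−36] / r × (1+r)^−119 = €67,603.35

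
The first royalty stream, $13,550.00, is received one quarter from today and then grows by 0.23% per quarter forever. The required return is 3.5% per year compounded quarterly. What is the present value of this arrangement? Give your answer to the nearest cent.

$2,100,775.19

Periodic rate r = 0.035/4 per quarter.
Growing perpetuity (Gordon): PV = PMT₁ / (r − g) = 13,550 / (r − 0.0023) = $2,100,775.19.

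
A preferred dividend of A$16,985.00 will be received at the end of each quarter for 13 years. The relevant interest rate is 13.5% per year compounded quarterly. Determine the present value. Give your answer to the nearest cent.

A$413,684.72

This is an ordinary annuity: 52 payments of A$16,985.00 at the end of each quarter.
Periodic rate r = 0.135/4 per quarter; n is counted in quarters.
PV = PMT × [(1 − (1+r)^−n)/r] = 16,985 × [1 − (1+r)^−52] / r = A$413,684.72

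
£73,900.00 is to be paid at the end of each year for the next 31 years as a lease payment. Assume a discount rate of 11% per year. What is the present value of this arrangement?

This is an ordinary annuity: 31 payments of £73,900.00 at the end of each year.
Periodic rate r = 0.11 per year.
PV = PMT × [(1 − (1+r)^−n)/r] = 73,900 × [1 − (1+r)^−31] / r = £645,379.52

£645,379.52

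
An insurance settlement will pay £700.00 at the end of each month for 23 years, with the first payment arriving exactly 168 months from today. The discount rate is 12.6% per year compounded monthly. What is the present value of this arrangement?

£10,998.37

Ordinary annuity of 276 payments, first payment at period 168.
Periodic rate r = 0.126/12 per month; n is counted in months.
The ordinary-annuity PV formula values the stream one period before the first payment (period 167); discount that back 167 periods:
PV₀ = 700 × [1 − (1+r)^−276] / r × (1+r)^−167 = £10,998.37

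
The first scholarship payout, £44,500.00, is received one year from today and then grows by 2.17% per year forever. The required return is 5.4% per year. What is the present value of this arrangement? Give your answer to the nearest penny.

Periodic rate r = 0.054 per year.
Growing perpetuity (Gordon): PV = PMT₁ / (r − g) = 44,500 / (r − 0.0217) = £1,377,708.98.

£1,377,708.98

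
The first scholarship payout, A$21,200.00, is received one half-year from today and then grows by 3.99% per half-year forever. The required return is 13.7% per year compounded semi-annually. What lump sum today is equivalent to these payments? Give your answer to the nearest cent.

Periodic rate r = 0.137/2 per half-year.
Growing perpetuity (Gordon): PV = PMT₁ / (r − g) = 21,200 / (r − 0.0399) = A$741,258.74.

A$741,258.74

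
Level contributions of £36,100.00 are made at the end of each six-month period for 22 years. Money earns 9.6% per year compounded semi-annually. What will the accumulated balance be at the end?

This is an ordinary annuity: 44 deposits of £36,100.00 at the end of each six-month period.
Periodic rate r = 0.096/2 per half-year; n is counted in half-years.
FV = PMT × [((1+r)^n − 1)/r] = 36,100 × [(1+r)^44 − 1] / r = £5,165,745.52

£5,165,745.52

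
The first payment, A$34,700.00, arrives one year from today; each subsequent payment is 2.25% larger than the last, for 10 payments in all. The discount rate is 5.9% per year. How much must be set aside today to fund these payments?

Periodic rate r = 0.059 per year.
Growing ordinary annuity: PV = PMT₁ × [1 − ((1+g)/(1+r))^n] / (r − g) = 34,700 × [1 − ((1+0.0225)/(1+r))^10] / (r − 0.0225) = A$281,247.22.

A$281,247.22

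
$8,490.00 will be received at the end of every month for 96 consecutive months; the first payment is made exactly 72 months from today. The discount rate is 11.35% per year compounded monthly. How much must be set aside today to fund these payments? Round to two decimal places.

Ordinary annuity of 96 payments, first payment at period 72.
Periodic rate r = 0.1135/12 per month; n is counted in months.
The ordinary-annuity PV formula values the stream one period before the first payment (period 71); discount that back 71 periods:
PV₀ = 8,490 × [1 − (1+r)^−96] / r × (1+r)^−71 = $273,711.96

$273,711.96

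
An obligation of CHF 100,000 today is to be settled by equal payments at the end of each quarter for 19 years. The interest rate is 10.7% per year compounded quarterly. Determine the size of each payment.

Level ordinary annuity; solve PV = PMT × [(1 − (1+r)^−n)/r] for PMT.
Periodic rate r = 0.107/4 per quarter; n is counted in quarters.
With n = 76: PMT = 100,000 / ([(1 − (1+r)^−n)/r]) = CHF 3,090.65

CHF 3,090.65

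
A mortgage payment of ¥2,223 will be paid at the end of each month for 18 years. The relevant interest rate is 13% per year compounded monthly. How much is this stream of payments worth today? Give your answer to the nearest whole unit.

This is an ordinary annuity: 216 payments of ¥2,223 at the end of each month.
Periodic rate r = 0.13/12 per month; n is counted in months.
PV = PMT × [(1 − (1+r)^−n)/r] = 2,223 × [1 − (1+r)^−216] / r = ¥185,183

¥185,183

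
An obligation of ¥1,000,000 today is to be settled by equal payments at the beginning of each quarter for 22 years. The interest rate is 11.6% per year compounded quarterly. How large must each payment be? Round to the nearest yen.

Level annuity due; solve PV = PMT × [(1 − (1+r)^−n)/r] × (1+r) for PMT.
Periodic rate r = 0.116/4 per quarter; n is counted in quarters.
With n = 88: PMT = 1,000,000 / ([(1 − (1+r)^−n)/r] × (1+r)) = ¥30,660

¥30,660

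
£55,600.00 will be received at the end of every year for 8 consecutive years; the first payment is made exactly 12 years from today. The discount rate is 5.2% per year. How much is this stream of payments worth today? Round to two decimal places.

Ordinary annuity of 8 payments, first payment at period 12.
Periodic rate r = 0.052 per year.
The ordinary-annuity PV formula values the stream one period before the first payment (period 11); discount that back 11 periods:
PV₀ = 55,600 × [1 − (1+r)^−8] / r × (1+r)^−11 = £204,101.58

£204,101.58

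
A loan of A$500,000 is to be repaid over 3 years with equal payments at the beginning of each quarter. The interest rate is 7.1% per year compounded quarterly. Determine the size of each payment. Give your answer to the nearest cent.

A$45,815.68

Level annuity due; solve PV = PMT × [(1 − (1+r)^−n)/r] × (1+r) for PMT.
Periodic rate r = 0.071/4 per quarter; n is counted in quarters.
With n = 12: PMT = 500,000 / ([(1 − (1+r)^−n)/r] × (1+r)) = A$45,815.68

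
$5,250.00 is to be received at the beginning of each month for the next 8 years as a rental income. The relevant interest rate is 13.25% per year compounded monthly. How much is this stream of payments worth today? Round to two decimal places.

This is an annuity due: 96 payments of $5,250.00 at the beginning of each month.
Periodic rate r = 0.1325/12 per month; n is counted in months.
PV = PMT × [(1 − (1+r)^−n)/r] × (1+r) = 5,250 × [1 − (1+r)^−96] / r × (1+r) = $313,202.51

$313,202.51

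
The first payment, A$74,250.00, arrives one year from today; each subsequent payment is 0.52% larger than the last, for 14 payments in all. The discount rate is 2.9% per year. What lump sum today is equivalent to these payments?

Periodic rate r = 0.029 per year.
Growing ordinary annuity: PV = PMT₁ × [1 − ((1+g)/(1+r))^n] / (r − g) = 74,250 × [1 − ((1+0.0052)/(1+r))^14] / (r − 0.0052) = A$871,527.04.

A$871,527.04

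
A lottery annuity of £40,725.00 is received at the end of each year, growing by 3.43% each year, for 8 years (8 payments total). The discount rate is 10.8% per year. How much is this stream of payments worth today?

£233,976.59

Periodic rate r = 0.108 per year.
Growing ordinary annuity: PV = PMT₁ × [1 − ((1+g)/(1+r))^n] / (r − g) = 40,725 × [1 − ((1+0.0343)/(1+r))^8] / (r − 0.0343) = £233,976.59.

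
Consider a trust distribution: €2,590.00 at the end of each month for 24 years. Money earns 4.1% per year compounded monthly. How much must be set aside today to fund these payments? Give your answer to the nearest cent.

This is an ordinary annuity: 288 payments of €2,590.00 at the end of each month.
Periodic rate r = 0.041/12 per month; n is counted in months.
PV = PMT × [(1 − (1+r)^−n)/r] = 2,590 × [1 − (1+r)^−288] / r = €474,204.74

€474,204.74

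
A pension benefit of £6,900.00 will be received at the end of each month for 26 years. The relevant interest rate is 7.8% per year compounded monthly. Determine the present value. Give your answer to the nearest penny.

This is an ordinary annuity: 312 payments of £6,900.00 at the end of each month.
Periodic rate r = 0.078/12 per month; n is counted in months.
PV = PMT × [(1 − (1+r)^−n)/r] = 6,900 × [1 − (1+r)^−312] / r = £920,921.85

£920,921.85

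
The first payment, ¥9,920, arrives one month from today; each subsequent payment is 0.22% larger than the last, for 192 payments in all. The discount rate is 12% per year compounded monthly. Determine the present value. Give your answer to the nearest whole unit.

¥984,745

Periodic rate r = 0.12/12 per month; n is counted in months.
Growing ordinary annuity: PV = PMT₁ × [1 − ((1+g)/(1+r))^n] / (r − g) = 9,920 × [1 − ((1+0.0022)/(1+r))^192] / (r − 0.0022) = ¥984,745.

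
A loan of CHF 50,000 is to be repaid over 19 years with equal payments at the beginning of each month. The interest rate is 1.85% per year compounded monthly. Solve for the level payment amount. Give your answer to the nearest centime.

Level annuity due; solve PV = PMT × [(1 − (1+r)^−n)/r] × (1+r) for PMT.
Periodic rate r = 0.0185/12 per month; n is counted in months.
With n = 228: PMT = 50,000 / ([(1 − (1+r)^−n)/r] × (1+r)) = CHF 259.86

CHF 259.86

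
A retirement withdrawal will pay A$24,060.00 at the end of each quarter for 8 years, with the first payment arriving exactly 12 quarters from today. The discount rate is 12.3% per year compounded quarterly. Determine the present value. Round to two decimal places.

Ordinary annuity of 32 payments, first payment at period 12.
Periodic rate r = 0.123/4 per quarter; n is counted in quarters.
The ordinary-annuity PV formula values the stream one period before the first payment (period 11); discount that back 11 periods:
PV₀ = 24,060 × [1 − (1+r)^−32] / r × (1+r)^−11 = A$347,999.11

A$347,999.11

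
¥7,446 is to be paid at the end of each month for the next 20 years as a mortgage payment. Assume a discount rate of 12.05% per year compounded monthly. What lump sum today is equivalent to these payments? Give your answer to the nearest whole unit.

¥674,106

This is an ordinary annuity: 240 payments of ¥7,446 at the end of each month.
Periodic rate r = 0.1205/12 per month; n is counted in months.
PV = PMT × [(1 − (1+r)^−n)/r] = 7,446 × [1 − (1+r)^−240] / r = ¥674,106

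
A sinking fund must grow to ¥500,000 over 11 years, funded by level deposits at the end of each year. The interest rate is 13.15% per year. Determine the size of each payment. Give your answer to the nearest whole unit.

¥22,733

Level ordinary annuity; solve FV = PMT × [((1+r)^n − 1)/r] for PMT.
Periodic rate r = 0.1315 per year.
With n = 11: PMT = 500,000 / ([((1+r)^n − 1)/r]) = ¥22,733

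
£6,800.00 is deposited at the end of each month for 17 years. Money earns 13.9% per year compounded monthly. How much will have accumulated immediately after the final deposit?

£5,564,932.19

This is an ordinary annuity: 204 deposits of £6,800.00 at the end of each month.
Periodic rate r = 0.139/12 per month; n is counted in months.
FV = PMT × [((1+r)^n − 1)/r] = 6,800 × [(1+r)^204 − 1] / r = £5,564,932.19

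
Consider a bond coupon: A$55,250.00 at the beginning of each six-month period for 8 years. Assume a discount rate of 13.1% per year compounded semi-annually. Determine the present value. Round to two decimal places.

This is an annuity due: 16 payments of A$55,250.00 at the beginning of each six-month period.
Periodic rate r = 0.131/2 per half-year; n is counted in half-years.
PV = PMT × [(1 − (1+r)^−n)/r] × (1+r) = 55,250 × [1 − (1+r)^−16] / r × (1+r) = A$573,082.89

A$573,082.89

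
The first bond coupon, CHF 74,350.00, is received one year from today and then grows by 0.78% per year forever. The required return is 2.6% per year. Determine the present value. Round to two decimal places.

Periodic rate r = 0.026 per year.
Growing perpetuity (Gordon): PV = PMT₁ / (r − g) = 74,350 / (r − 0.0078) = CHF 4,085,164.84.

CHF 4,085,164.84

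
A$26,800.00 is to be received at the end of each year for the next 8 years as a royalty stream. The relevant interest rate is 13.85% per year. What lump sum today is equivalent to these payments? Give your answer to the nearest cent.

This is an ordinary annuity: 8 payments of A$26,800.00 at the end of each year.
Periodic rate r = 0.1385 per year.
PV = PMT × [(1 − (1+r)^−n)/r] = 26,800 × [1 − (1+r)^−8] / r = A$124,949.71

A$124,949.71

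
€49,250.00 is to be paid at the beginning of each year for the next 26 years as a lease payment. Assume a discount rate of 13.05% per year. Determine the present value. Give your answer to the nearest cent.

€409,064.12

This is an annuity due: 26 payments of €49,250.00 at the beginning of each year.
Periodic rate r = 0.1305 per year.
PV = PMT × [(1 − (1+r)^−n)/r] × (1+r) = 49,250 × [1 − (1+r)^−26] / r × (1+r) = €409,064.12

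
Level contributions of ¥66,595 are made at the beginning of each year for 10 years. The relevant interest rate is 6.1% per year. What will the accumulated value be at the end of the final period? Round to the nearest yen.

¥935,705

This is an annuity due: 10 deposits of ¥66,595 at the beginning of each year.
Periodic rate r = 0.061 per year.
FV = PMT × [((1+r)^n − 1)/r] × (1+r) = 66,595 × [(1+r)^10 − 1] / r × (1+r) = ¥935,705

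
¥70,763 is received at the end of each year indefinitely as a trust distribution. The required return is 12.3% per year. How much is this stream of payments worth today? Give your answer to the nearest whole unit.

¥575,309

Periodic rate r = 0.123 per year.
Level perpetuity: PV = PMT / r = 70,763 / (0.123) = ¥575,309.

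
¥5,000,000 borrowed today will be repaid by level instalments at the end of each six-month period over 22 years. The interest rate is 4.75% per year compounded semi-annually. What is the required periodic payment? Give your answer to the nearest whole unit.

Level ordinary annuity; solve PV = PMT × [(1 − (1+r)^−n)/r] for PMT.
Periodic rate r = 0.0475/2 per half-year; n is counted in half-years.
With n = 44: PMT = 5,000,000 / ([(1 − (1+r)^−n)/r]) = ¥184,399

¥184,399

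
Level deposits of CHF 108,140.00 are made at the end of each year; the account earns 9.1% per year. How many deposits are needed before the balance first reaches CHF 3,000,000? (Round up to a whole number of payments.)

15 payments

Periodic rate r = 0.091 per year.
Ordinary annuity FV: 3,000,000 = 108,140 × [((1+r)^n − 1)/r].
(1+r)^n = 1 + 3,000,000 × r / 108,140, so n = ln(1 + 3,000,000·r/108,140) / ln(1+r) = 14.46.
Round up to a whole number of payments: n = 15.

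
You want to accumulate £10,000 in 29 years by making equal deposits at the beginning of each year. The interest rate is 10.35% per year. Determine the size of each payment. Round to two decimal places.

Level annuity due; solve FV = PMT × [((1+r)^n − 1)/r] × (1+r) for PMT.
Periodic rate r = 0.1035 per year.
With n = 29: PMT = 10,000 / ([((1+r)^n − 1)/r] × (1+r)) = £57.21

£57.21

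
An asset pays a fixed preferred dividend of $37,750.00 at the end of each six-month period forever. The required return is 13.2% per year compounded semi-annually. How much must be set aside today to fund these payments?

Periodic rate r = 0.132/2 per half-year.
Level perpetuity: PV = PMT / r = 37,750 / (0.132/2) = $571,969.70.

$571,969.70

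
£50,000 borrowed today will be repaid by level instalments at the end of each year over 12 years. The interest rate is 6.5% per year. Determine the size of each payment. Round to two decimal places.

Level ordinary annuity; solve PV = PMT × [(1 − (1+r)^−n)/r] for PMT.
Periodic rate r = 0.065 per year.
With n = 12: PMT = 50,000 / ([(1 − (1+r)^−n)/r]) = £6,128.41

£6,128.41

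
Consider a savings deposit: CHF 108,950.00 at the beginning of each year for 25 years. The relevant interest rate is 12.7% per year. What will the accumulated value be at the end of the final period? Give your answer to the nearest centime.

CHF 18,239,547.74

This is an annuity due: 25 deposits of CHF 108,950.00 at the beginning of each year.
Periodic rate r = 0.127 per year.
FV = PMT × [((1+r)^n − 1)/r] × (1+r) = 108,950 × [(1+r)^25 − 1] / r × (1+r) = CHF 18,239,547.74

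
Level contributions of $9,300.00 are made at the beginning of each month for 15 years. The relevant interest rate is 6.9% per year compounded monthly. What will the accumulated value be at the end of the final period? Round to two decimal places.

$2,939,063.33

This is an annuity due: 180 deposits of $9,300.00 at the beginning of each month.
Periodic rate r = 0.069/12 per month; n is counted in months.
FV = PMT × [((1+r)^n − 1)/r] × (1+r) = 9,300 × [(1+r)^180 − 1] / r × (1+r) = $2,939,063.33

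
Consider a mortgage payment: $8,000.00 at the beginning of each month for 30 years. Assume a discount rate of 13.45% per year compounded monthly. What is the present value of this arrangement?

$708,700.18

This is an annuity due: 360 payments of $8,000.00 at the beginning of each month.
Periodic rate r = 0.1345/12 per month; n is counted in months.
PV = PMT × [(1 − (1+r)^−n)/r] × (1+r) = 8,000 × [1 − (1+r)^−360] / r × (1+r) = $708,700.18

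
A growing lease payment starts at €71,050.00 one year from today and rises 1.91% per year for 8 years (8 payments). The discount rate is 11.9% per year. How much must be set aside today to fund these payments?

€374,628.10

Periodic rate r = 0.119 per year.
Growing ordinary annuity: PV = PMT₁ × [1 − ((1+g)/(1+r))^n] / (r − g) = 71,050 × [1 − ((1+0.0191)/(1+r))^8] / (r − 0.0191) = €374,628.10.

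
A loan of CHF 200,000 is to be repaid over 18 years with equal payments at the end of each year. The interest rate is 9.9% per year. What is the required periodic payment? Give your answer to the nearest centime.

Level ordinary annuity; solve PV = PMT × [(1 − (1+r)^−n)/r] for PMT.
Periodic rate r = 0.099 per year.
With n = 18: PMT = 200,000 / ([(1 − (1+r)^−n)/r]) = CHF 24,229.89

CHF 24,229.89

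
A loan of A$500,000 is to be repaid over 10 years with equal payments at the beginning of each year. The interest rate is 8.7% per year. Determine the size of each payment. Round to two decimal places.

A$70,730.72

Level annuity due; solve PV = PMT × [(1 − (1+r)^−n)/r] × (1+r) for PMT.
Periodic rate r = 0.087 per year.
With n = 10: PMT = 500,000 / ([(1 − (1+r)^−n)/r] × (1+r)) = A$70,730.72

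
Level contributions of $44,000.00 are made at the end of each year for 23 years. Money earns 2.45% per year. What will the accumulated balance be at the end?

$1,337,812.79

This is an ordinary annuity: 23 deposits of $44,000.00 at the end of each year.
Periodic rate r = 0.0245 per year.
FV = PMT × [((1+r)^n − 1)/r] = 44,000 × [(1+r)^23 − 1] / r = $1,337,812.79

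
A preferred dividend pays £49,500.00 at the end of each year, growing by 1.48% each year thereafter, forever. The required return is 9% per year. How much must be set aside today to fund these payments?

£658,244.68

Periodic rate r = 0.09 per year.
Growing perpetuity (Gordon): PV = PMT₁ / (r − g) = 49,500 / (r − 0.0148) = £658,244.68.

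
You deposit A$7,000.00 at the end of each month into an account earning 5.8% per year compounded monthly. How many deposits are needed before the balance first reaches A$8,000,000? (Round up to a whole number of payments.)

389 payments

Periodic rate r = 0.058/12 per month; n is counted in months.
Ordinary annuity FV: 8,000,000 = 7,000 × [((1+r)^n − 1)/r].
(1+r)^n = 1 + 8,000,000 × r / 7,000, so n = ln(1 + 8,000,000·r/7,000) / ln(1+r) = 388.96.
Round up to a whole number of payments: n = 389.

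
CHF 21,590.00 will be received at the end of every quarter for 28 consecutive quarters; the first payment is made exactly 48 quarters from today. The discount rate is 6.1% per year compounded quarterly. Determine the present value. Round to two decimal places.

CHF 240,110.98

Ordinary annuity of 28 payments, first payment at period 48.
Periodic rate r = 0.061/4 per quarter; n is counted in quarters.
The ordinary-annuity PV formula values the stream one period before the first payment (period 47); discount that back 47 periods:
PV₀ = 21,590 × [1 − (1+r)^−28] / r × (1+r)^−47 = CHF 240,110.98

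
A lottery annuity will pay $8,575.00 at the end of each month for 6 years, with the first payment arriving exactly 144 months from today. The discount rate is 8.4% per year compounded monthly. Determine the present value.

$178,373.70

Ordinary annuity of 72 payments, first payment at period 144.
Periodic rate r = 0.084/12 per month; n is counted in months.
The ordinary-annuity PV formula values the stream one period before the first payment (period 143); discount that back 143 periods:
PV₀ = 8,575 × [1 − (1+r)^−72] / r × (1+r)^−143 = $178,373.70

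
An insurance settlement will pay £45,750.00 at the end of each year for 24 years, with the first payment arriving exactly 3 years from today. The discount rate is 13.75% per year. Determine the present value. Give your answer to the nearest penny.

£245,471.89

Ordinary annuity of 24 payments, first payment at period 3.
Periodic rate r = 0.1375 per year.
The ordinary-annuity PV formula values the stream one period before the first payment (period 2); discount that back 2 periods:
PV₀ = 45,750 × [1 − (1+r)^−24] / r × (1+r)^−2 = £245,471.89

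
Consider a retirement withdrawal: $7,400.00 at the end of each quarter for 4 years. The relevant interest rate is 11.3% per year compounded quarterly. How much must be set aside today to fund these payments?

$94,208.01

This is an ordinary annuity: 16 payments of $7,400.00 at the end of each quarter.
Periodic rate r = 0.113/4 per quarter; n is counted in quarters.
PV = PMT × [(1 − (1+r)^−n)/r] = 7,400 × [1 − (1+r)^−16] / r = $94,208.01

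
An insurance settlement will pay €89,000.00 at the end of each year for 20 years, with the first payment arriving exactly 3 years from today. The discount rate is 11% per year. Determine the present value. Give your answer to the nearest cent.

Ordinary annuity of 20 payments, first payment at period 3.
Periodic rate r = 0.11 per year.
The ordinary-annuity PV formula values the stream one period before the first payment (period 2); discount that back 2 periods:
PV₀ = 89,000 × [1 − (1+r)^−20] / r × (1+r)^−2 = €575,226.20

€575,226.20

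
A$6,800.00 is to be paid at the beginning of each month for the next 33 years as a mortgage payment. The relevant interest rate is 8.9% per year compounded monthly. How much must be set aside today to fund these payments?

This is an annuity due: 396 payments of A$6,800.00 at the beginning of each month.
Periodic rate r = 0.089/12 per month; n is counted in months.
PV = PMT × [(1 − (1+r)^−n)/r] × (1+r) = 6,800 × [1 − (1+r)^−396] / r × (1+r) = A$874,143.90

A$874,143.90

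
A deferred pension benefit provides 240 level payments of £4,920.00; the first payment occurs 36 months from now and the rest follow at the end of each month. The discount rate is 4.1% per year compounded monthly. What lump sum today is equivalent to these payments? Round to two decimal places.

£714,317.70

Ordinary annuity of 240 payments, first payment at period 36.
Periodic rate r = 0.041/12 per month; n is counted in months.
The ordinary-annuity PV formula values the stream one period before the first payment (period 35); discount that back 35 periods:
PV₀ = 4,920 × [1 − (1+r)^−240] / r × (1+r)^−35 = £714,317.70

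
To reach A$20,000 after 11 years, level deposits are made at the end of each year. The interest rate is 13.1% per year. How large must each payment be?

A$911.82

Level ordinary annuity; solve FV = PMT × [((1+r)^n − 1)/r] for PMT.
Periodic rate r = 0.131 per year.
With n = 11: PMT = 20,000 / ([((1+r)^n − 1)/r]) = A$911.82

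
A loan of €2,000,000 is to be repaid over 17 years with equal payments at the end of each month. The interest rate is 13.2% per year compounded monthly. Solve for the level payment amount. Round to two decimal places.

Level ordinary annuity; solve PV = PMT × [(1 − (1+r)^−n)/r] for PMT.
Periodic rate r = 0.132/12 per month; n is counted in months.
With n = 204: PMT = 2,000,000 / ([(1 − (1+r)^−n)/r]) = €24,645.46

€24,645.46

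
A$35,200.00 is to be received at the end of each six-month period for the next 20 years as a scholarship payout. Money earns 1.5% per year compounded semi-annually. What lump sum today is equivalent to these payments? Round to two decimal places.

A$1,212,532.23

This is an ordinary annuity: 40 payments of A$35,200.00 at the end of each six-month period.
Periodic rate r = 0.015/2 per half-year; n is counted in half-years.
PV = PMT × [(1 − (1+r)^−n)/r] = 35,200 × [1 − (1+r)^−40] / r = A$1,212,532.23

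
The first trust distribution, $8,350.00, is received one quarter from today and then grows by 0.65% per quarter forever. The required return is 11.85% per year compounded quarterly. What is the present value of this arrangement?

Periodic rate r = 0.1185/4 per quarter.
Growing perpetuity (Gordon): PV = PMT₁ / (r − g) = 8,350 / (r − 0.0065) = $361,081.08.

$361,081.08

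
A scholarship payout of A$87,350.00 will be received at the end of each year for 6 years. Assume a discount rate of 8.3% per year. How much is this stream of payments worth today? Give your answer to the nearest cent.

This is an ordinary annuity: 6 payments of A$87,350.00 at the end of each year.
Periodic rate r = 0.083 per year.
PV = PMT × [(1 − (1+r)^−n)/r] = 87,350 × [1 − (1+r)^−6] / r = A$400,159.65

A$400,159.65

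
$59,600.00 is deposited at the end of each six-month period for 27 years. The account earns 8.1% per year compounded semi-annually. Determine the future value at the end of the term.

$11,084,756.32

This is an ordinary annuity: 54 deposits of $59,600.00 at the end of each six-month period.
Periodic rate r = 0.081/2 per half-year; n is counted in half-years.
FV = PMT × [((1+r)^n − 1)/r] = 59,600 × [(1+r)^54 − 1] / r = $11,084,756.32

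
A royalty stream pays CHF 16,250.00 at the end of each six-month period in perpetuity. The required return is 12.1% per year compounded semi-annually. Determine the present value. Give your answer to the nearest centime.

Periodic rate r = 0.121/2 per half-year.
Level perpetuity: PV = PMT / r = 16,250 / (0.121/2) = CHF 268,595.04.

CHF 268,595.04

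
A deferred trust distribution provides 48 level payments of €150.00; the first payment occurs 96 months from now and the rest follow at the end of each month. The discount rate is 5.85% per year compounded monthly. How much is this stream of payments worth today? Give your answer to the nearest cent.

€4,035.79

Ordinary annuity of 48 payments, first payment at period 96.
Periodic rate r = 0.0585/12 per month; n is counted in months.
The ordinary-annuity PV formula values the stream one period before the first payment (period 95); discount that back 95 periods:
PV₀ = 150 × [1 − (1+r)^−48] / r × (1+r)^−95 = €4,035.79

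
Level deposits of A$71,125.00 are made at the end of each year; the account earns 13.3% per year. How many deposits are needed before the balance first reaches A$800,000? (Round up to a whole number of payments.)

Periodic rate r = 0.133 per year.
Ordinary annuity FV: 800,000 = 71,125 × [((1+r)^n − 1)/r].
(1+r)^n = 1 + 800,000 × r / 71,125, so n = ln(1 + 800,000·r/71,125) / ln(1+r) = 7.33.
Round up to a whole number of payments: n = 8.

8 payments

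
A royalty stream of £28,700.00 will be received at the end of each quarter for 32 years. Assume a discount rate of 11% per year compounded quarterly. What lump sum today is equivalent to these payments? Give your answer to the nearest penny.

£1,011,241.59

This is an ordinary annuity: 128 payments of £28,700.00 at the end of each quarter.
Periodic rate r = 0.11/4 per quarter; n is counted in quarters.
PV = PMT × [(1 − (1+r)^−n)/r] = 28,700 × [1 − (1+r)^−128] / r = £1,011,241.59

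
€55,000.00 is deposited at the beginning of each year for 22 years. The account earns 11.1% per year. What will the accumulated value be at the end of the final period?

This is an annuity due: 22 deposits of €55,000.00 at the beginning of each year.
Periodic rate r = 0.111 per year.
FV = PMT × [((1+r)^n − 1)/r] × (1+r) = 55,000 × [(1+r)^22 − 1] / r × (1+r) = €5,027,306.15

€5,027,306.15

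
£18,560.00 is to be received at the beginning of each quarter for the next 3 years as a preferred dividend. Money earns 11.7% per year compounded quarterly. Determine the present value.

£191,004.28

This is an annuity due: 12 payments of £18,560.00 at the beginning of each quarter.
Periodic rate r = 0.117/4 per quarter; n is counted in quarters.
PV = PMT × [(1 − (1+r)^−n)/r] × (1+r) = 18,560 × [1 − (1+r)^−12] / r × (1+r) = £191,004.28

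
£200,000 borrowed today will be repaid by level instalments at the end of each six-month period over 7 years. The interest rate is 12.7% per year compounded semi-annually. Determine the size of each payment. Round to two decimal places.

£21,985.73

Level ordinary annuity; solve PV = PMT × [(1 − (1+r)^−n)/r] for PMT.
Periodic rate r = 0.127/2 per half-year; n is counted in half-years.
With n = 14: PMT = 200,000 / ([(1 − (1+r)^−n)/r]) = £21,985.73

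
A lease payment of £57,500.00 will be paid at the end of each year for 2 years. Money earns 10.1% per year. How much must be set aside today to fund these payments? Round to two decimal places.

This is an ordinary annuity: 2 payments of £57,500.00 at the end of each year.
Periodic rate r = 0.101 per year.
PV = PMT × [(1 − (1+r)^−n)/r] = 57,500 × [1 − (1+r)^−2] / r = £99,659.63

£99,659.63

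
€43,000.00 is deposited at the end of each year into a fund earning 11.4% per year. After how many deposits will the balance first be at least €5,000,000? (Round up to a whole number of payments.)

Periodic rate r = 0.114 per year.
Ordinary annuity FV: 5,000,000 = 43,000 × [((1+r)^n − 1)/r].
(1+r)^n = 1 + 5,000,000 × r / 43,000, so n = ln(1 + 5,000,000·r/43,000) / ln(1+r) = 24.61.
Round up to a whole number of payments: n = 25.

25 payments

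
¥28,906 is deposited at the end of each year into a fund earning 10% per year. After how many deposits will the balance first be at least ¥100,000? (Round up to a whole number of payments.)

4 payments

Periodic rate r = 0.1 per year.
Ordinary annuity FV: 100,000 = 28,906 × [((1+r)^n − 1)/r].
(1+r)^n = 1 + 100,000 × r / 28,906, so n = ln(1 + 100,000·r/28,906) / ln(1+r) = 3.12.
Round up to a whole number of payments: n = 4.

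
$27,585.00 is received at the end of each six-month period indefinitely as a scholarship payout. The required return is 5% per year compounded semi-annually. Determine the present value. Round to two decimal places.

Periodic rate r = 0.05/2 per half-year.
Level perpetuity: PV = PMT / r = 27,585 / (0.05/2) = $1,103,400.00.

$1,103,400.00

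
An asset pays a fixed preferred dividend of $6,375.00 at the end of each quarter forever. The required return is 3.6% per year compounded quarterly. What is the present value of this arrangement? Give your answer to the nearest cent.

Periodic rate r = 0.036/4 per quarter.
Level perpetuity: PV = PMT / r = 6,375 / (0.036/4) = $708,333.33.

$708,333.33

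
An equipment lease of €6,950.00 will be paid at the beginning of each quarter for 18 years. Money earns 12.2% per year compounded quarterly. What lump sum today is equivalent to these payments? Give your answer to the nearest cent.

This is an annuity due: 72 payments of €6,950.00 at the beginning of each quarter.
Periodic rate r = 0.122/4 per quarter; n is counted in quarters.
PV = PMT × [(1 − (1+r)^−n)/r] × (1+r) = 6,950 × [1 − (1+r)^−72] / r × (1+r) = €207,824.23

€207,824.23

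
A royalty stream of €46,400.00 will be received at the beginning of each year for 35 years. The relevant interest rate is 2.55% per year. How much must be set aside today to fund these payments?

This is an annuity due: 35 payments of €46,400.00 at the beginning of each year.
Periodic rate r = 0.0255 per year.
PV = PMT × [(1 − (1+r)^−n)/r] × (1+r) = 46,400 × [1 − (1+r)^−35] / r × (1+r) = €1,093,033.28

€1,093,033.28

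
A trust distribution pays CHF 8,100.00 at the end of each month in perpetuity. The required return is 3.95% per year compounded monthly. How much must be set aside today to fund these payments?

Periodic rate r = 0.0395/12 per month.
Level perpetuity: PV = PMT / r = 8,100 / (0.0395/12) = CHF 2,460,759.49.

CHF 2,460,759.49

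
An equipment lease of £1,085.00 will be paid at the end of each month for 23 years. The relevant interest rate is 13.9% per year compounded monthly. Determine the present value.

£89,768.42

This is an ordinary annuity: 276 payments of £1,085.00 at the end of each month.
Periodic rate r = 0.139/12 per month; n is counted in months.
PV = PMT × [(1 − (1+r)^−n)/r] = 1,085 × [1 − (1+r)^−276] / r = £89,768.42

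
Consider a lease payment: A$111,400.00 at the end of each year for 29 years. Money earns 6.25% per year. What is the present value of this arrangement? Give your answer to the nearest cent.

A$1,475,168.35

This is an ordinary annuity: 29 payments of A$111,400.00 at the end of each year.
Periodic rate r = 0.0625 per year.
PV = PMT × [(1 − (1+r)^−n)/r] = 111,400 × [1 − (1+r)^−29] / r = A$1,475,168.35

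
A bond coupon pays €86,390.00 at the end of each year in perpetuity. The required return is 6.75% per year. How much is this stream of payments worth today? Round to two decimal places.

€1,279,851.85

Periodic rate r = 0.0675 per year.
Level perpetuity: PV = PMT / r = 86,390 / (0.0675) = €1,279,851.85.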